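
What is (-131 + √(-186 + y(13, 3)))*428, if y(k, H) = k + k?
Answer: -56068 + 1712*I*√10 ≈ -56068.0 + 5413.8*I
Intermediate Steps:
y(k, H) = 2*k
(-131 + √(-186 + y(13, 3)))*428 = (-131 + √(-186 + 2*13))*428 = (-131 + √(-186 + 26))*428 = (-131 + √(-160))*428 = (-131 + 4*I*√10)*428 = -56068 + 1712*I*√10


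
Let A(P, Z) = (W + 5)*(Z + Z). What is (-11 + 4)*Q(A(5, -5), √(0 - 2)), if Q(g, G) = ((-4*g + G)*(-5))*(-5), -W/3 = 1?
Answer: -14000 - 175*I*√2 ≈ -14000.0 - 247.49*I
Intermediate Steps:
W = -3 (W = -3*1 = -3)
A(P, Z) = 4*Z (A(P, Z) = (-3 + 5)*(Z + Z) = 2*(2*Z) = 4*Z)
Q(g, G) = -100*g + 25*G (Q(g, G) = ((G - 4*g)*(-5))*(-5) = (-5*G + 20*g)*(-5) = -100*g + 25*G)
(-11 + 4)*Q(A(5, -5), √(0 - 2)) = (-11 + 4)*(-400*(-5) + 25*√(0 - 2)) = -7*(-100*(-20) + 25*√(-2)) = -7*(2000 + 25*(I*√2)) = -7*(2000 + 25*I*√2) = -14000 - 175*I*√2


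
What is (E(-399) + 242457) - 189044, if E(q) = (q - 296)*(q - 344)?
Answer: 569798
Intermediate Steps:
E(q) = (-344 + q)*(-296 + q) (E(q) = (-296 + q)*(-344 + q) = (-344 + q)*(-296 + q))
(E(-399) + 242457) - 189044 = ((101824 + (-399)² - 640*(-399)) + 242457) - 189044 = ((101824 + 159201 + 255360) + 242457) - 189044 = (516385 + 242457) - 189044 = 758842 - 189044 = 569798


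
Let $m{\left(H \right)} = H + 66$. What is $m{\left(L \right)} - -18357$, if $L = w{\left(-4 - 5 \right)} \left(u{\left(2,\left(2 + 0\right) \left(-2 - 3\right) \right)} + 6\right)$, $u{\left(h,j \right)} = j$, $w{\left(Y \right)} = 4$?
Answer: $18407$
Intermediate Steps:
$L = -16$ ($L = 4 \left(\left(2 + 0\right) \left(-2 - 3\right) + 6\right) = 4 \left(2 \left(-5\right) + 6\right) = 4 \left(-10 + 6\right) = 4 \left(-4\right) = -16$)
$m{\left(H \right)} = 66 + H$
$m{\left(L \right)} - -18357 = \left(66 - 16\right) - -18357 = 50 + 18357 = 18407$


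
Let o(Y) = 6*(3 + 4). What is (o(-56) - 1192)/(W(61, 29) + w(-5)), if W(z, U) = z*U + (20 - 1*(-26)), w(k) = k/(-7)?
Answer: -805/1271 ≈ -0.63336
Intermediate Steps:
w(k) = -k/7 (w(k) = k*(-1/7) = -k/7)
o(Y) = 42 (o(Y) = 6*7 = 42)
W(z, U) = 46 + U*z (W(z, U) = U*z + (20 + 26) = U*z + 46 = 46 + U*z)
(o(-56) - 1192)/(W(61, 29) + w(-5)) = (42 - 1192)/((46 + 29*61) - 1/7*(-5)) = -1150/((46 + 1769) + 5/7) = -1150/(1815 + 5/7) = -1150/12710/7 = -1150*7/12710 = -805/1271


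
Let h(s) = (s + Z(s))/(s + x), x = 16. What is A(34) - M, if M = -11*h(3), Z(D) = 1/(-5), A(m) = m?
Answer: 3384/95 ≈ 35.621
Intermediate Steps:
Z(D) = -⅕
h(s) = (-⅕ + s)/(16 + s) (h(s) = (s - ⅕)/(s + 16) = (-⅕ + s)/(16 + s))
M = -154/95 (M = -11*(-⅕ + 3)/(16 + 3) = -11*14/(19*5) = -11*14/95 = -154/95 ≈ -1.6211)
A(34) - M = 34 - 1*(-154/95) = 34 + 154/95 = 3384/95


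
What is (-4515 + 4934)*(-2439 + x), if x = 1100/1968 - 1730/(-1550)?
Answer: -77879697181/76260 ≈ -1.0212e+6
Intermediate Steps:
x = 127741/76260 (x = 1100*(1/1968) - 1730*(-1/1550) = 275/492 + 173/155 = 127741/76260 ≈ 1.6751)
(-4515 + 4934)*(-2439 + x) = (-4515 + 4934)*(-2439 + 127741/76260) = 419*(-185870399/76260) = -77879697181/76260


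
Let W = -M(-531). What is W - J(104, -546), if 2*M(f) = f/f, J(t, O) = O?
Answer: 1091/2 ≈ 545.50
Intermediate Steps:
M(f) = 1/2 (M(f) = (f/f)/2 = (1/2)*1 = 1/2)
W = -1/2 (W = -1*1/2 = -1/2 ≈ -0.50000)
W - J(104, -546) = -1/2 - 1*(-546) = -1/2 + 546 = 1091/2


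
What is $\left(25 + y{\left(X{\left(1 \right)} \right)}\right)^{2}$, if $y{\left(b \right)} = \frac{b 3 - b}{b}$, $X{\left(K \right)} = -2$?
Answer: $729$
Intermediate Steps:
$y{\left(b \right)} = 2$ ($y{\left(b \right)} = \frac{3 b - b}{b} = \frac{2 b}{b} = 2$)
$\left(25 + y{\left(X{\left(1 \right)} \right)}\right)^{2} = \left(25 + 2\right)^{2} = 27^{2} = 729$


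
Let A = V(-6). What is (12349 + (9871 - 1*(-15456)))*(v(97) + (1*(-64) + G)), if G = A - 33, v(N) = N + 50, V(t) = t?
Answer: 1657744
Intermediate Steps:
A = -6
v(N) = 50 + N
G = -39 (G = -6 - 33 = -39)
(12349 + (9871 - 1*(-15456)))*(v(97) + (1*(-64) + G)) = (12349 + (9871 - 1*(-15456)))*((50 + 97) + (1*(-64) - 39)) = (12349 + (9871 + 15456))*(147 + (-64 - 39)) = (12349 + 25327)*(147 - 103) = 37676*44 = 1657744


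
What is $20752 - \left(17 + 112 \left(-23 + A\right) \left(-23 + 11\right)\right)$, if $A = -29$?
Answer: $-49153$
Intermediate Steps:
$20752 - \left(17 + 112 \left(-23 + A\right) \left(-23 + 11\right)\right) = 20752 - \left(17 + 112 \left(-23 - 29\right) \left(-23 + 11\right)\right) = 20752 - \left(17 + 112 \left(\left(-52\right) \left(-12\right)\right)\right) = 20752 - \left(17 + 112 \cdot 624\right) = 20752 - \left(17 + 69888\right) = 20752 - 69905 = -49153$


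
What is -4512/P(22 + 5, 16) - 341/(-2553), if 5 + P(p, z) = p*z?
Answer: -11373529/1090131 ≈ -10.433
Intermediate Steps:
P(p, z) = -5 + p*z
-4512/P(22 + 5, 16) - 341/(-2553) = -4512/(-5 + (22 + 5)*16) - 341/(-2553) = -4512/(-5 + 27*16) - 341*(-1/2553) = -4512/(-5 + 432) + 341/2553 = -4512/427 + 341/2553 = -11373529/1090131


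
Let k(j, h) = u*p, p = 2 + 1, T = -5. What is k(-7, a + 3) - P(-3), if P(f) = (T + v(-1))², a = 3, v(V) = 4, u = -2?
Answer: -7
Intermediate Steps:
p = 3
k(j, h) = -6 (k(j, h) = -2*3 = -6)
P(f) = 1 (P(f) = (-5 + 4)² = (-1)² = 1)
k(-7, a + 3) - P(-3) = -6 - 1*1 = -6 - 1 = -7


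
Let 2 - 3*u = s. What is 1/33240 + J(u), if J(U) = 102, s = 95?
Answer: 3390481/33240 ≈ 102.00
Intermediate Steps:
u = -31 (u = ⅔ - ⅓*95 = ⅔ - 95/3 = -31)
1/33240 + J(u) = 1/33240 + 102 = 3390481/33240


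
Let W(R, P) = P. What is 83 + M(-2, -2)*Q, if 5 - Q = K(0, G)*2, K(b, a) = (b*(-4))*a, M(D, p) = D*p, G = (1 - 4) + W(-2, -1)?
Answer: 103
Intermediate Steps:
G = -4 (G = (1 - 4) - 1 = -3 - 1 = -4)
K(b, a) = -4*a*b (K(b, a) = (-4*b)*a = -4*a*b)
Q = 5 (Q = 5 - (-4*(-4)*0)*2 = 5 - 0*2 = 5 - 1*0 = 5 + 0 = 5)
83 + M(-2, -2)*Q = 83 - 2*(-2)*5 = 83 + 4*5 = 83 + 20 = 103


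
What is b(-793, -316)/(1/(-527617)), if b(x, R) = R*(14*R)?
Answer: -737600124128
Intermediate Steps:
b(x, R) = 14*R²
b(-793, -316)/(1/(-527617)) = (14*(-316)²)/(1/(-527617)) = (14*99856)/(-1/527617) = 1397984*(-527617) = -737600124128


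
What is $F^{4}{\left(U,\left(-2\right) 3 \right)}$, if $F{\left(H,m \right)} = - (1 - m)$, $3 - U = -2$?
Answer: $2401$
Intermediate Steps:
$U = 5$ ($U = 3 - -2 = 3 + 2 = 5$)
$F{\left(H,m \right)} = -1 + m$
$F^{4}{\left(U,\left(-2\right) 3 \right)} = \left(-1 - 6\right)^{4} = \left(-7\right)^{4} = 2401$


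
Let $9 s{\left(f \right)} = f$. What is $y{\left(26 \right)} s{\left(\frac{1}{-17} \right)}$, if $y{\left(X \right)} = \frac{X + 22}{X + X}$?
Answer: $- \frac{4}{663} \approx -0.0060332$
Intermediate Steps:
$s{\left(f \right)} = \frac{f}{9}$
$y{\left(X \right)} = \frac{22 + X}{2 X}$
$y{\left(26 \right)} s{\left(\frac{1}{-17} \right)} = \frac{22 + 26}{2 \cdot 26} \frac{1}{9 \left(-17\right)} = \frac{1}{2} \cdot \frac{1}{26} \cdot 48 \cdot \frac{1}{9} \left(- \frac{1}{17}\right) = \frac{12}{13} \left(- \frac{1}{153}\right) = - \frac{4}{663}$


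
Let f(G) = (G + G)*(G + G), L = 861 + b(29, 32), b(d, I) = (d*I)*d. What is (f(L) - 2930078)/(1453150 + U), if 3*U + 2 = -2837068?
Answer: 1541214019/253730 ≈ 6074.2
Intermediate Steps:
U = -945690 (U = -2/3 + (1/3)*(-2837068) = -2/3 - 2837068/3 = -945690)
b(d, I) = I*d**2 (b(d, I) = (I*d)*d = I*d**2)
L = 27773 (L = 861 + 32*29**2 = 861 + 32*841 = 861 + 26912 = 27773)
f(G) = 4*G**2 (f(G) = (2*G)*(2*G) = 4*G**2)
(f(L) - 2930078)/(1453150 + U) = (4*27773**2 - 2930078)/(1453150 - 945690) = (4*771339529 - 2930078)/507460 = (3085358116 - 2930078)*(1/507460) = 3082428038*(1/507460) = 1541214019/253730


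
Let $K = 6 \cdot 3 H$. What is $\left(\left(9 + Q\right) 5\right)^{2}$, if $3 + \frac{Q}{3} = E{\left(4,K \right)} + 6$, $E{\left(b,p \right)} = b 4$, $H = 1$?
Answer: $108900$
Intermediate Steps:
$K = 18$ ($K = 6 \cdot 3 \cdot 1 = 18 \cdot 1 = 18$)
$E{\left(b,p \right)} = 4 b$
$Q = 57$ ($Q = -9 + 3 \left(4 \cdot 4 + 6\right) = -9 + 3 \left(16 + 6\right) = -9 + 3 \cdot 22 = -9 + 66 = 57$)
$\left(\left(9 + Q\right) 5\right)^{2} = \left(\left(9 + 57\right) 5\right)^{2} = \left(66 \cdot 5\right)^{2} = 330^{2} = 108900$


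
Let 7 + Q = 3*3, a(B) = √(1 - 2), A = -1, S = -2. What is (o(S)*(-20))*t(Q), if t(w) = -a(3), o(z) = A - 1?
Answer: -40*I ≈ -40.0*I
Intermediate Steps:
a(B) = I (a(B) = √(-1) = I)
o(z) = -2 (o(z) = -1 - 1 = -2)
Q = 2 (Q = -7 + 3*3 = -7 + 9 = 2)
t(w) = -I
(o(S)*(-20))*t(Q) = (-2*(-20))*(-I) = 40*(-I) = -40*I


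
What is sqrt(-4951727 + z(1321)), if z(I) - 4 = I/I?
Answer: I*sqrt(4951722) ≈ 2225.2*I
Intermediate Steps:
z(I) = 5 (z(I) = 4 + I/I = 4 + 1 = 5)
sqrt(-4951727 + z(1321)) = sqrt(-4951727 + 5) = sqrt(-4951722) = I*sqrt(4951722)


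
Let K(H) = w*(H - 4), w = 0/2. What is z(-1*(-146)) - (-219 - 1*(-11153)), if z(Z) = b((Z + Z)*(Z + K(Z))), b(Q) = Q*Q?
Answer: 1817476490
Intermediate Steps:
w = 0 (w = 0*(½) = 0)
K(H) = 0 (K(H) = 0*(H - 4) = 0*(-4 + H) = 0)
b(Q) = Q²
z(Z) = 4*Z⁴ (z(Z) = ((Z + Z)*(Z + 0))² = ((2*Z)*Z)² = (2*Z²)² = 4*Z⁴)
z(-1*(-146)) - (-219 - 1*(-11153)) = 4*(-1*(-146))⁴ - (-219 - 1*(-11153)) = 4*146⁴ - (-219 + 11153) = 4*454371856 - 1*10934 = 1817487424 - 10934 = 1817476490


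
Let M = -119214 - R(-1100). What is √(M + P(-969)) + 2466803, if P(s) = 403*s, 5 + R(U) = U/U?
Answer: 2466803 + I*√509717 ≈ 2.4668e+6 + 713.94*I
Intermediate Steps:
R(U) = -4 (R(U) = -5 + U/U = -5 + 1 = -4)
M = -119210 (M = -119214 - 1*(-4) = -119214 + 4 = -119210)
√(M + P(-969)) + 2466803 = √(-119210 + 403*(-969)) + 2466803 = √(-119210 - 390507) + 2466803 = √(-509717) + 2466803 = I*√509717 + 2466803 = 2466803 + I*√509717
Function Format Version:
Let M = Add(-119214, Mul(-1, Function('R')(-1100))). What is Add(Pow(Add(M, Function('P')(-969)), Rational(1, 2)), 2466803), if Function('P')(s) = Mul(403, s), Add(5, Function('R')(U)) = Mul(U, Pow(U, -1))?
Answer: Add(2466803, Mul(I, Pow(509717, Rational(1, 2)))) ≈ Add(2.4668e+6, Mul(713.94, I))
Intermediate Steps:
Function('R')(U) = -4 (Function('R')(U) = Add(-5, Mul(U, Pow(U, -1))) = Add(-5, 1) = -4)
M = -119210 (M = Add(-119214, Mul(-1, -4)) = Add(-119214, 4) = -119210)
Add(Pow(Add(M, Function('P')(-969)), Rational(1, 2)), 2466803) = Add(Pow(Add(-119210, Mul(403, -969)), Rational(1, 2)), 2466803) = Add(Pow(Add(-119210, -390507), Rational(1, 2)), 2466803) = Add(Pow(-509717, Rational(1, 2)), 2466803) = Add(Mul(I, Pow(509717, Rational(1, 2))), 2466803) = Add(2466803, Mul(I, Pow(509717, Rational(1, 2))))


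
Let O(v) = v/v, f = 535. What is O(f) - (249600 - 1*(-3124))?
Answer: -252723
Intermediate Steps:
O(v) = 1
O(f) - (249600 - 1*(-3124)) = 1 - (249600 - 1*(-3124)) = 1 - (249600 + 3124) = 1 - 1*252724 = 1 - 252724 = -252723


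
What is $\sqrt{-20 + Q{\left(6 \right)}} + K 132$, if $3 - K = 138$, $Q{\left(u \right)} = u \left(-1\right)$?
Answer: $-17820 + i \sqrt{26} \approx -17820.0 + 5.099 i$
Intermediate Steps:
$Q{\left(u \right)} = - u$
$K = -135$ ($K = 3 - 138 = -135$)
$\sqrt{-20 + Q{\left(6 \right)}} + K 132 = \sqrt{-20 - 6} - 17820 = \sqrt{-26} - 17820 = i \sqrt{26} - 17820 = -17820 + i \sqrt{26}$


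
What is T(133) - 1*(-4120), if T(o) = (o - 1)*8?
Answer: 5176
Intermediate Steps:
T(o) = -8 + 8*o (T(o) = (-1 + o)*8 = -8 + 8*o)
T(133) - 1*(-4120) = (-8 + 8*133) - 1*(-4120) = (-8 + 1064) + 4120 = 1056 + 4120 = 5176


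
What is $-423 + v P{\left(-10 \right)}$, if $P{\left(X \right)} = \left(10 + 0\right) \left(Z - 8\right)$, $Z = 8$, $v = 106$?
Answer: $-423$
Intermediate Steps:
$P{\left(X \right)} = 0$ ($P{\left(X \right)} = \left(10 + 0\right) \left(8 - 8\right) = 10 \cdot 0 = 0$)
$-423 + v P{\left(-10 \right)} = -423 + 106 \cdot 0 = -423 + 0 = -423$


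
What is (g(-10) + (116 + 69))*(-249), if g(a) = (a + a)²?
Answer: -145665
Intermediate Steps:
g(a) = 4*a² (g(a) = (2*a)² = 4*a²)
(g(-10) + (116 + 69))*(-249) = (4*(-10)² + (116 + 69))*(-249) = (4*100 + 185)*(-249) = (400 + 185)*(-249) = 585*(-249) = -145665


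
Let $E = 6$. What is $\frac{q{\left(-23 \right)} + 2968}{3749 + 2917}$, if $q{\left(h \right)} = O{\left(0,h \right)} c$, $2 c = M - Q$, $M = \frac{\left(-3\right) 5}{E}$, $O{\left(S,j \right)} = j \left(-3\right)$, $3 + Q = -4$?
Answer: $\frac{12493}{26664} \approx 0.46853$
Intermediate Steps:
$Q = -7$ ($Q = -3 - 4 = -7$)
$O{\left(S,j \right)} = - 3 j$
$M = - \frac{5}{2}$ ($M = \frac{\left(-3\right) 5}{6} = \left(-15\right) \frac{1}{6} = - \frac{5}{2} \approx -2.5$)
$c = \frac{9}{4}$ ($c = \frac{- \frac{5}{2} - -7}{2} = \frac{- \frac{5}{2} + 7}{2} = \frac{1}{2} \cdot \frac{9}{2} = \frac{9}{4} \approx 2.25$)
$q{\left(h \right)} = - \frac{27 h}{4}$ ($q{\left(h \right)} = - 3 h \frac{9}{4} = - \frac{27 h}{4}$)
$\frac{q{\left(-23 \right)} + 2968}{3749 + 2917} = \frac{\left(- \frac{27}{4}\right) \left(-23\right) + 2968}{3749 + 2917} = \frac{\frac{621}{4} + 2968}{6666} = \frac{12493}{4} \cdot \frac{1}{6666} = \frac{12493}{26664}$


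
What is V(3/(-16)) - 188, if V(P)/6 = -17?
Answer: -290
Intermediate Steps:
V(P) = -102 (V(P) = 6*(-17) = -102)
V(3/(-16)) - 188 = -102 - 188 = -290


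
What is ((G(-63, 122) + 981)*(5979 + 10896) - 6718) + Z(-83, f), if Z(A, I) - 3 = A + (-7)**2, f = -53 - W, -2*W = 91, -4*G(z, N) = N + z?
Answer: 65194879/4 ≈ 1.6299e+7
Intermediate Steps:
G(z, N) = -N/4 - z/4 (G(z, N) = -(N + z)/4 = -N/4 - z/4)
W = -91/2 (W = -1/2*91 = -91/2 ≈ -45.500)
f = -15/2 (f = -53 - 1*(-91/2) = -53 + 91/2 = -15/2 ≈ -7.5000)
Z(A, I) = 52 + A (Z(A, I) = 3 + (A + (-7)**2) = 3 + (A + 49) = 3 + (49 + A) = 52 + A)
((G(-63, 122) + 981)*(5979 + 10896) - 6718) + Z(-83, f) = (((-1/4*122 - 1/4*(-63)) + 981)*(5979 + 10896) - 6718) + (52 - 83) = (((-61/2 + 63/4) + 981)*16875 - 6718) - 31 = ((-59/4 + 981)*16875 - 6718) - 31 = ((3865/4)*16875 - 6718) - 31 = (65221875/4 - 6718) - 31 = 65195003/4 - 31 = 65194879/4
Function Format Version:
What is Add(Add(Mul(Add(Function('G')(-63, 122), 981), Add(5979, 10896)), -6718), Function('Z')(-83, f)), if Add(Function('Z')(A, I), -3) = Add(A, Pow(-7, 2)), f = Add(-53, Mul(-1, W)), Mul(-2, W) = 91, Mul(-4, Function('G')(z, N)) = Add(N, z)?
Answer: Rational(65194879, 4) ≈ 1.6299e+7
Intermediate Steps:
Function('G')(z, N) = Add(Mul(Rational(-1, 4), N), Mul(Rational(-1, 4), z)) (Function('G')(z, N) = Mul(Rational(-1, 4), Add(N, z)) = Add(Mul(Rational(-1, 4), N), Mul(Rational(-1, 4), z)))
W = Rational(-91, 2) (W = Mul(Rational(-1, 2), 91) = Rational(-91, 2) ≈ -45.500)
f = Rational(-15, 2) (f = Add(-53, Mul(-1, Rational(-91, 2))) = Add(-53, Rational(91, 2)) = Rational(-15, 2) ≈ -7.5000)
Function('Z')(A, I) = Add(52, A) (Function('Z')(A, I) = Add(3, Add(A, Pow(-7, 2))) = Add(3, Add(A, 49)) = Add(3, Add(49, A)) = Add(52, A))
Add(Add(Mul(Add(Function('G')(-63, 122), 981), Add(5979, 10896)), -6718), Function('Z')(-83, f)) = Add(Add(Mul(Add(Add(Mul(Rational(-1, 4), 122), Mul(Rational(-1, 4), -63)), 981), Add(5979, 10896)), -6718), Add(52, -83)) = Add(Add(Mul(Add(Add(Rational(-61, 2), Rational(63, 4)), 981), 16875), -6718), -31) = Add(Add(Mul(Add(Rational(-59, 4), 981), 16875), -6718), -31) = Add(Add(Mul(Rational(3865, 4), 16875), -6718), -31) = Add(Add(Rational(65221875, 4), -6718), -31) = Add(Rational(65195003, 4), -31) = Rational(65194879, 4)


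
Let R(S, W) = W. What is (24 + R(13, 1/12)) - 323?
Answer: -3587/12 ≈ -298.92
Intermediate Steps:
(24 + R(13, 1/12)) - 323 = (24 + 1/12) - 323 = 289/12 - 323 = -3587/12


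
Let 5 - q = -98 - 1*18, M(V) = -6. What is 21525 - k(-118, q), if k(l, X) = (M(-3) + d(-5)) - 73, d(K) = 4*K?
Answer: 21624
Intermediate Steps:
q = 121 (q = 5 - (-98 - 1*18) = 5 - (-98 - 18) = 5 - 1*(-116) = 5 + 116 = 121)
k(l, X) = -99 (k(l, X) = (-6 + 4*(-5)) - 73 = (-6 - 20) - 73 = -26 - 73 = -99)
21525 - k(-118, q) = 21525 - 1*(-99) = 21525 + 99 = 21624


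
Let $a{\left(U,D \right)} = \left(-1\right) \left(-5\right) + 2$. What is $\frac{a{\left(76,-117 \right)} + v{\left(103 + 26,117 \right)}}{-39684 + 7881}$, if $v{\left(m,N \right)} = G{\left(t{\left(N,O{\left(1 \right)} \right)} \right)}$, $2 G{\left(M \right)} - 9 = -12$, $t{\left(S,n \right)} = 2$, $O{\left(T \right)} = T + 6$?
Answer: $- \frac{11}{63606} \approx -0.00017294$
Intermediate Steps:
$O{\left(T \right)} = 6 + T$
$G{\left(M \right)} = - \frac{3}{2}$ ($G{\left(M \right)} = \frac{9}{2} + \frac{1}{2} \left(-12\right) = \frac{9}{2} - 6 = - \frac{3}{2}$)
$a{\left(U,D \right)} = 7$ ($a{\left(U,D \right)} = 5 + 2 = 7$)
$v{\left(m,N \right)} = - \frac{3}{2}$
$\frac{a{\left(76,-117 \right)} + v{\left(103 + 26,117 \right)}}{-39684 + 7881} = \frac{7 - \frac{3}{2}}{-39684 + 7881} = \frac{11}{2 \left(-31803\right)} = \frac{11}{2} \left(- \frac{1}{31803}\right) = - \frac{11}{63606}$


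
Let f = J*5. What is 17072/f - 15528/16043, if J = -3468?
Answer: -135785404/69546405 ≈ -1.9524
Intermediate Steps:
f = -17340 (f = -3468*5 = -17340)
17072/f - 15528/16043 = 17072/(-17340) - 15528/16043 = 17072*(-1/17340) - 15528*1/16043 = -4268/4335 - 15528/16043 = -135785404/69546405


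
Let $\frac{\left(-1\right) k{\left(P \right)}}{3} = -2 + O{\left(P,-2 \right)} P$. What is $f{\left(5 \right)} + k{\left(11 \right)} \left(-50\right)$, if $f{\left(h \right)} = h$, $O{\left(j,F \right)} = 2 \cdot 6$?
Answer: $19505$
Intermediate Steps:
$O{\left(j,F \right)} = 12$
$k{\left(P \right)} = 6 - 36 P$ ($k{\left(P \right)} = - 3 \left(-2 + 12 P\right) = 6 - 36 P$)
$f{\left(5 \right)} + k{\left(11 \right)} \left(-50\right) = 5 + \left(6 - 396\right) \left(-50\right) = 5 - -19500 = 5 + 19500 = 19505$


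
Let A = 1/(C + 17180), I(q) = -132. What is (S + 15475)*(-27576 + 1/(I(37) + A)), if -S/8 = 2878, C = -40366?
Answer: 637119239157986/3060553 ≈ 2.0817e+8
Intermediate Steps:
A = -1/23186 (A = 1/(-40366 + 17180) = 1/(-23186) = -1/23186 ≈ -4.3129e-5)
S = -23024 (S = -8*2878 = -23024)
(S + 15475)*(-27576 + 1/(I(37) + A)) = (-23024 + 15475)*(-27576 + 1/(-132 - 1/23186)) = -7549*(-27576 + 1/(-3060553/23186)) = -7549*(-27576 - 23186/3060553) = -7549*(-84397832714/3060553) = 637119239157986/3060553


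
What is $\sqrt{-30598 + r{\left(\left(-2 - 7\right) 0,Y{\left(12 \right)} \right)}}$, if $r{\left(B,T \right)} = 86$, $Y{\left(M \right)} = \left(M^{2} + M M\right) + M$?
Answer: $4 i \sqrt{1907} \approx 174.68 i$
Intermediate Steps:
$Y{\left(M \right)} = M + 2 M^{2}$ ($Y{\left(M \right)} = \left(M^{2} + M^{2}\right) + M = 2 M^{2} + M = M + 2 M^{2}$)
$\sqrt{-30598 + r{\left(\left(-2 - 7\right) 0,Y{\left(12 \right)} \right)}} = \sqrt{-30598 + 86} = \sqrt{-30512} = 4 i \sqrt{1907}$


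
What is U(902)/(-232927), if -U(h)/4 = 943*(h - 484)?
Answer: 1576696/232927 ≈ 6.7691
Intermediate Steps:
U(h) = 1825648 - 3772*h (U(h) = -3772*(h - 484) = -3772*(-484 + h) = -4*(-456412 + 943*h) = 1825648 - 3772*h)
U(902)/(-232927) = (1825648 - 3772*902)/(-232927) = (1825648 - 3402344)*(-1/232927) = -1576696*(-1/232927) = 1576696/232927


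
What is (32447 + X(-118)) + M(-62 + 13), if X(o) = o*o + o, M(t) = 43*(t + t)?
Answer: 42039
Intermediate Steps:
M(t) = 86*t (M(t) = 43*(2*t) = 86*t)
X(o) = o + o² (X(o) = o² + o = o + o²)
(32447 + X(-118)) + M(-62 + 13) = (32447 - 118*(1 - 118)) + 86*(-62 + 13) = (32447 - 118*(-117)) + 86*(-49) = (32447 + 13806) - 4214 = 46253 - 4214 = 42039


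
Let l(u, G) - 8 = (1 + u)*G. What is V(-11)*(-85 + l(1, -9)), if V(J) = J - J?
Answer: 0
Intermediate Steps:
V(J) = 0
l(u, G) = 8 + G*(1 + u) (l(u, G) = 8 + (1 + u)*G = 8 + G*(1 + u))
V(-11)*(-85 + l(1, -9)) = 0*(-85 + (8 - 9 - 9*1)) = 0*(-85 + (8 - 9 - 9)) = 0*(-85 - 10) = 0*(-95) = 0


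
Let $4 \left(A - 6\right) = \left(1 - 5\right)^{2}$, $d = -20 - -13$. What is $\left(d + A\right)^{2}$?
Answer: $9$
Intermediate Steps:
$d = -7$ ($d = -20 + 13 = -7$)
$A = 10$ ($A = 6 + \frac{\left(1 - 5\right)^{2}}{4} = 6 + \frac{\left(-4\right)^{2}}{4} = 6 + \frac{1}{4} \cdot 16 = 6 + 4 = 10$)
$\left(d + A\right)^{2} = \left(-7 + 10\right)^{2} = 3^{2} = 9$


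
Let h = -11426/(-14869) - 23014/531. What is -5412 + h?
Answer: -43066243828/7895439 ≈ -5454.6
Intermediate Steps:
h = -336127960/7895439 (h = -11426*(-1/14869) - 23014*1/531 = 11426/14869 - 23014/531 = -336127960/7895439 ≈ -42.572)
-5412 + h = -5412 - 336127960/7895439 = -43066243828/7895439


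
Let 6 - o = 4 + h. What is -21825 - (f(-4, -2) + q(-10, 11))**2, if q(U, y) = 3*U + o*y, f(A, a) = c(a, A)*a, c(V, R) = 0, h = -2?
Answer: -22021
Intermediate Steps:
o = 4 (o = 6 - (4 - 2) = 6 - 1*2 = 6 - 2 = 4)
f(A, a) = 0 (f(A, a) = 0*a = 0)
q(U, y) = 3*U + 4*y
-21825 - (f(-4, -2) + q(-10, 11))**2 = -21825 - (0 + (3*(-10) + 4*11))**2 = -21825 - (0 + (-30 + 44))**2 = -21825 - (0 + 14)**2 = -21825 - 1*14**2 = -21825 - 1*196 = -21825 - 196 = -22021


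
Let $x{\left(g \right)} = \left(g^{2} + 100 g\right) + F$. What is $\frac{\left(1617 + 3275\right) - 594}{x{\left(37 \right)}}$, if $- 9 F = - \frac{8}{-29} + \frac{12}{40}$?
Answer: $\frac{1602540}{1889989} \approx 0.84791$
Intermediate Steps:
$F = - \frac{167}{2610}$ ($F = - \frac{- \frac{8}{-29} + \frac{12}{40}}{9} = - \frac{\left(-8\right) \left(- \frac{1}{29}\right) + 12 \cdot \frac{1}{40}}{9} = - \frac{\frac{8}{29} + \frac{3}{10}}{9} = \left(- \frac{1}{9}\right) \frac{167}{290} = - \frac{167}{2610} \approx -0.063985$)
$x{\left(g \right)} = - \frac{167}{2610} + g^{2} + 100 g$ ($x{\left(g \right)} = \left(g^{2} + 100 g\right) - \frac{167}{2610} = - \frac{167}{2610} + g^{2} + 100 g$)
$\frac{\left(1617 + 3275\right) - 594}{x{\left(37 \right)}} = \frac{\left(1617 + 3275\right) - 594}{- \frac{167}{2610} + 37^{2} + 100 \cdot 37} = \frac{4892 - 594}{- \frac{167}{2610} + 1369 + 3700} = \frac{4298}{\frac{13229923}{2610}} = 4298 \cdot \frac{2610}{13229923} = \frac{1602540}{1889989}$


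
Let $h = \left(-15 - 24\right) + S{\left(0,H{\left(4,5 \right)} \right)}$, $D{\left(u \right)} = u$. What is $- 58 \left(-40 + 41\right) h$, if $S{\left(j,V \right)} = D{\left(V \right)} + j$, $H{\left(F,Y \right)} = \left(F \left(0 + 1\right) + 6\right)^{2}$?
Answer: $-3538$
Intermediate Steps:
$H{\left(F,Y \right)} = \left(6 + F\right)^{2}$ ($H{\left(F,Y \right)} = \left(F 1 + 6\right)^{2} = \left(F + 6\right)^{2} = \left(6 + F\right)^{2}$)
$S{\left(j,V \right)} = V + j$
$h = 61$ ($h = \left(-15 - 24\right) + \left(\left(6 + 4\right)^{2} + 0\right) = -39 + \left(10^{2} + 0\right) = -39 + \left(100 + 0\right) = -39 + 100 = 61$)
$- 58 \left(-40 + 41\right) h = - 58 \left(-40 + 41\right) 61 = \left(-58\right) 1 \cdot 61 = \left(-58\right) 61 = -3538$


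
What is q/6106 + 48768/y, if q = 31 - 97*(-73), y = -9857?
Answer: -113837212/30093421 ≈ -3.7828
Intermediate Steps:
q = 7112 (q = 31 + 7081 = 7112)
q/6106 + 48768/y = 7112/6106 + 48768/(-9857) = 7112*(1/6106) + 48768*(-1/9857) = 3556/3053 - 48768/9857 = -113837212/30093421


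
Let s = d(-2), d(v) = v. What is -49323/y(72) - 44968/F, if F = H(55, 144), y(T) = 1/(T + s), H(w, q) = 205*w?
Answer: -3538929338/1025 ≈ -3.4526e+6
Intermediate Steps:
s = -2
y(T) = 1/(-2 + T) (y(T) = 1/(T - 2) = 1/(-2 + T))
F = 11275 (F = 205*55 = 11275)
-49323/y(72) - 44968/F = -49323/(1/(-2 + 72)) - 44968/11275 = -49323/(1/70) - 44968*1/11275 = -49323/1/70 - 4088/1025 = -49323*70 - 4088/1025 = -3452610 - 4088/1025 = -3538929338/1025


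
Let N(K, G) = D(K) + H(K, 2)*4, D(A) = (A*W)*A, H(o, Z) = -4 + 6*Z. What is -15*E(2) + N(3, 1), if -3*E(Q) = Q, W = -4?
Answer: 6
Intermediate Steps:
E(Q) = -Q/3
D(A) = -4*A**2 (D(A) = (A*(-4))*A = (-4*A)*A = -4*A**2)
N(K, G) = 32 - 4*K**2 (N(K, G) = -4*K**2 + (-4 + 6*2)*4 = -4*K**2 + (-4 + 12)*4 = -4*K**2 + 8*4 = -4*K**2 + 32 = 32 - 4*K**2)
-15*E(2) + N(3, 1) = -(-5)*2 + (32 - 4*3**2) = -15*(-2/3) + (32 - 4*9) = 10 + (32 - 36) = 10 - 4 = 6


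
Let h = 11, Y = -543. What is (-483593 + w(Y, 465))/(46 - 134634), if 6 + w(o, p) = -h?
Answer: 241805/67294 ≈ 3.5933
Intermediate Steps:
w(o, p) = -17 (w(o, p) = -6 - 1*11 = -6 - 11 = -17)
(-483593 + w(Y, 465))/(46 - 134634) = (-483593 - 17)/(46 - 134634) = -483610/(-134588) = -483610*(-1/134588) = 241805/67294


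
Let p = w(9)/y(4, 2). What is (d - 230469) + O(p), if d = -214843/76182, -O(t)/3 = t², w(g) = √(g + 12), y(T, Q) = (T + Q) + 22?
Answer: -983237378075/4266192 ≈ -2.3047e+5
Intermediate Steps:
y(T, Q) = 22 + Q + T (y(T, Q) = (Q + T) + 22 = 22 + Q + T)
w(g) = √(12 + g)
p = √21/28 (p = √(12 + 9)/(22 + 2 + 4) = √21/28 ≈ 0.16366)
O(t) = -3*t²
d = -214843/76182 (d = -214843*1/76182 = -214843/76182 ≈ -2.8201)
(d - 230469) + O(p) = (-214843/76182 - 230469) - 3*(√21/28)² = -17557804201/76182 - 3*3/112 = -17557804201/76182 - 9/112 = -983237378075/4266192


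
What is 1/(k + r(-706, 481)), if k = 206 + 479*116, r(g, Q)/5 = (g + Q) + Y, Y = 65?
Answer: 1/54970 ≈ 1.8192e-5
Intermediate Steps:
r(g, Q) = 325 + 5*Q + 5*g (r(g, Q) = 5*((g + Q) + 65) = 5*((Q + g) + 65) = 5*(65 + Q + g) = 325 + 5*Q + 5*g)
k = 55770 (k = 206 + 55564 = 55770)
1/(k + r(-706, 481)) = 1/(55770 + (325 + 5*481 + 5*(-706))) = 1/(55770 + (325 + 2405 - 3530)) = 1/(55770 - 800) = 1/54970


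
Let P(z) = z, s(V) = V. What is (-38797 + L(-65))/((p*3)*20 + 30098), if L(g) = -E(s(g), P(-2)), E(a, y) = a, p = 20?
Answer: -19366/15649 ≈ -1.2375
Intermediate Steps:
L(g) = -g
(-38797 + L(-65))/((p*3)*20 + 30098) = (-38797 - 1*(-65))/((20*3)*20 + 30098) = (-38797 + 65)/(60*20 + 30098) = -38732/(1200 + 30098) = -38732/31298 = -38732*1/31298 = -19366/15649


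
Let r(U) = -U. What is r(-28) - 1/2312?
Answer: 64735/2312 ≈ 28.000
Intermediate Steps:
r(-28) - 1/2312 = -1*(-28) - 1/2312 = 28 - 1*1/2312 = 28 - 1/2312 = 64735/2312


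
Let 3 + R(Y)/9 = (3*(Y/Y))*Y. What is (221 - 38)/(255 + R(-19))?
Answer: -61/95 ≈ -0.64211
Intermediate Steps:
R(Y) = -27 + 27*Y (R(Y) = -27 + 9*((3*(Y/Y))*Y) = -27 + 9*((3*1)*Y) = -27 + 9*(3*Y) = -27 + 27*Y)
(221 - 38)/(255 + R(-19)) = (221 - 38)/(255 + (-27 + 27*(-19))) = 183/(255 + (-27 - 513)) = 183/(255 - 540) = 183/(-285) = 183*(-1/285) = -61/95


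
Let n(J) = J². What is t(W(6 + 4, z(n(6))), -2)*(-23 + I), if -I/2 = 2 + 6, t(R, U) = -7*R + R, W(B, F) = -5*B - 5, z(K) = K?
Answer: -12870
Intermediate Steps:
W(B, F) = -5 - 5*B
t(R, U) = -6*R
I = -16 (I = -2*(2 + 6) = -2*8 = -16)
t(W(6 + 4, z(n(6))), -2)*(-23 + I) = (-6*(-5 - 5*(6 + 4)))*(-23 - 16) = -6*(-5 - 5*10)*(-39) = -6*(-5 - 50)*(-39) = -6*(-55)*(-39) = 330*(-39) = -12870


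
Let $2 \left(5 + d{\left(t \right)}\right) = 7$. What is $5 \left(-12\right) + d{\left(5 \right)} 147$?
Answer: $- \frac{561}{2} \approx -280.5$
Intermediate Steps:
$d{\left(t \right)} = - \frac{3}{2}$ ($d{\left(t \right)} = -5 + \frac{1}{2} \cdot 7 = -5 + \frac{7}{2} = - \frac{3}{2}$)
$5 \left(-12\right) + d{\left(5 \right)} 147 = 5 \left(-12\right) - \frac{441}{2} = -60 - \frac{441}{2} = - \frac{561}{2}$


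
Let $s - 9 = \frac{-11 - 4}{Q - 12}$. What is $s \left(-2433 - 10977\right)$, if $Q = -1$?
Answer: $- \frac{1770120}{13} \approx -1.3616 \cdot 10^{5}$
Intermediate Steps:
$s = \frac{132}{13}$ ($s = 9 + \frac{-11 - 4}{-1 - 12} = 9 - \frac{15}{-13} = 9 - - \frac{15}{13} = 9 + \frac{15}{13} = \frac{132}{13} \approx 10.154$)
$s \left(-2433 - 10977\right) = \frac{132 \left(-2433 - 10977\right)}{13} = \frac{132}{13} \left(-13410\right) = - \frac{1770120}{13}$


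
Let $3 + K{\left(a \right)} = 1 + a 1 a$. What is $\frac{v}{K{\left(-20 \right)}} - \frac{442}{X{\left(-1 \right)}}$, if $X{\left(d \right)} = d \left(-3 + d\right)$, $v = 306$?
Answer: $- \frac{43673}{398} \approx -109.73$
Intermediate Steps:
$K{\left(a \right)} = -2 + a^{2}$ ($K{\left(a \right)} = -3 + \left(1 + a 1 a\right) = -3 + \left(1 + a a\right) = -3 + \left(1 + a^{2}\right) = -2 + a^{2}$)
$\frac{v}{K{\left(-20 \right)}} - \frac{442}{X{\left(-1 \right)}} = \frac{306}{-2 + \left(-20\right)^{2}} - \frac{442}{\left(-1\right) \left(-3 - 1\right)} = \frac{306}{-2 + 400} - \frac{442}{\left(-1\right) \left(-4\right)} = \frac{306}{398} - \frac{442}{4} = 306 \cdot \frac{1}{398} - \frac{221}{2} = \frac{153}{199} - \frac{221}{2} = - \frac{43673}{398}$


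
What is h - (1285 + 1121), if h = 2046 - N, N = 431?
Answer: -791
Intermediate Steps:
h = 1615 (h = 2046 - 1*431 = 2046 - 431 = 1615)
h - (1285 + 1121) = 1615 - (1285 + 1121) = 1615 - 1*2406 = 1615 - 2406 = -791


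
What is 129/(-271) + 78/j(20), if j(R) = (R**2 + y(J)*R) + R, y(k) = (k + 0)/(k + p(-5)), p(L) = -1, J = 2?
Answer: -19101/62330 ≈ -0.30645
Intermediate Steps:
y(k) = k/(-1 + k) (y(k) = (k + 0)/(k - 1) = k/(-1 + k))
j(R) = R**2 + 3*R (j(R) = (R**2 + (2/(-1 + 2))*R) + R = (R**2 + (2/1)*R) + R = (R**2 + (2*1)*R) + R = (R**2 + 2*R) + R = R**2 + 3*R)
129/(-271) + 78/j(20) = 129/(-271) + 78/((20*(3 + 20))) = 129*(-1/271) + 78/((20*23)) = -129/271 + 78/460 = -129/271 + 78*(1/460) = -129/271 + 39/230 = -19101/62330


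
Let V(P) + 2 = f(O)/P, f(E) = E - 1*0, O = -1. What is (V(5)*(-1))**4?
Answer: 14641/625 ≈ 23.426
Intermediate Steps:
f(E) = E (f(E) = E + 0 = E)
V(P) = -2 - 1/P
(V(5)*(-1))**4 = ((-2 - 1/5)*(-1))**4 = (-11/5*(-1))**4 = (11/5)**4 = 14641/625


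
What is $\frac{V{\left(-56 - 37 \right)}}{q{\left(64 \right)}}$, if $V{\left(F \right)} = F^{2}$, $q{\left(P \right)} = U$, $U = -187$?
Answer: $- \frac{8649}{187} \approx -46.251$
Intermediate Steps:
$q{\left(P \right)} = -187$
$\frac{V{\left(-56 - 37 \right)}}{q{\left(64 \right)}} = \frac{\left(-56 - 37\right)^{2}}{-187} = \left(-56 - 37\right)^{2} \left(- \frac{1}{187}\right) = \left(-93\right)^{2} \left(- \frac{1}{187}\right) = 8649 \left(- \frac{1}{187}\right) = - \frac{8649}{187}$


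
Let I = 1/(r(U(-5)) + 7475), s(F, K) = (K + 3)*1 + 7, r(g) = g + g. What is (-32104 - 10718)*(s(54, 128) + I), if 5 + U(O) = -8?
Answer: -1128703374/191 ≈ -5.9094e+6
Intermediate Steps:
U(O) = -13 (U(O) = -5 - 8 = -13)
r(g) = 2*g
s(F, K) = 10 + K (s(F, K) = (3 + K)*1 + 7 = (3 + K) + 7 = 10 + K)
I = 1/7449 (I = 1/(2*(-13) + 7475) = 1/(-26 + 7475) = 1/7449 ≈ 0.00013425)
(-32104 - 10718)*(s(54, 128) + I) = (-32104 - 10718)*((10 + 128) + 1/7449) = -42822*(138 + 1/7449) = -42822*1027963/7449 = -1128703374/191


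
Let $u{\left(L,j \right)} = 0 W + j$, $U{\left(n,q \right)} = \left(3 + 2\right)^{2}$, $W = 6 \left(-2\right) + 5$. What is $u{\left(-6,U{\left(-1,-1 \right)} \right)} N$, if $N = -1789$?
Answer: $-44725$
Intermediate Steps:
$W = -7$ ($W = -12 + 5 = -7$)
$U{\left(n,q \right)} = 25$ ($U{\left(n,q \right)} = 5^{2} = 25$)
$u{\left(L,j \right)} = j$ ($u{\left(L,j \right)} = 0 \left(-7\right) + j = 0 + j = j$)
$u{\left(-6,U{\left(-1,-1 \right)} \right)} N = 25 \left(-1789\right) = -44725$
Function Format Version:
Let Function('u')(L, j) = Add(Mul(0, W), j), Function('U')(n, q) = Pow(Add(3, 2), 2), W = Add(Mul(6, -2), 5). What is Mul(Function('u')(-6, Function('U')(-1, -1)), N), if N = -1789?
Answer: -44725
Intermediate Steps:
W = -7 (W = Add(-12, 5) = -7)
Function('U')(n, q) = 25 (Function('U')(n, q) = Pow(5, 2) = 25)
Function('u')(L, j) = j (Function('u')(L, j) = Add(Mul(0, -7), j) = Add(0, j) = j)
Mul(Function('u')(-6, Function('U')(-1, -1)), N) = Mul(25, -1789) = -44725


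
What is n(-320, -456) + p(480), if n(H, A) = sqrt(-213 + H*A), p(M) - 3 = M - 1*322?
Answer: 161 + sqrt(145707) ≈ 542.72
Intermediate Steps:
p(M) = -319 + M (p(M) = 3 + (M - 1*322) = 3 + (M - 322) = 3 + (-322 + M) = -319 + M)
n(H, A) = sqrt(-213 + A*H)
n(-320, -456) + p(480) = sqrt(-213 - 456*(-320)) + (-319 + 480) = sqrt(-213 + 145920) + 161 = sqrt(145707) + 161 = 161 + sqrt(145707)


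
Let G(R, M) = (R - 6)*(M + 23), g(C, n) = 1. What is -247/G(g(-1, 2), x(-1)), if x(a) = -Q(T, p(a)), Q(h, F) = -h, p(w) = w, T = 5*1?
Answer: 247/140 ≈ 1.7643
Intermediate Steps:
T = 5
x(a) = 5 (x(a) = -(-1)*5 = -1*(-5) = 5)
G(R, M) = (-6 + R)*(23 + M)
-247/G(g(-1, 2), x(-1)) = -247/(-138 - 6*5 + 23*1 + 5*1) = -247/(-138 - 30 + 23 + 5) = -247/(-140) = -247*(-1/140) = 247/140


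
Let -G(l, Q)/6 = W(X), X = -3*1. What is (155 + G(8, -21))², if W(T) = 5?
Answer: 15625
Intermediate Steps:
X = -3
G(l, Q) = -30 (G(l, Q) = -6*5 = -30)
(155 + G(8, -21))² = (155 - 30)² = 125² = 15625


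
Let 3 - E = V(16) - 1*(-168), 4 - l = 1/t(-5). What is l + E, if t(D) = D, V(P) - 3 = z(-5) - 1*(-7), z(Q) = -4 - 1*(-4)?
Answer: -854/5 ≈ -170.80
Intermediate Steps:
z(Q) = 0 (z(Q) = -4 + 4 = 0)
V(P) = 10 (V(P) = 3 + (0 - 1*(-7)) = 3 + (0 + 7) = 3 + 7 = 10)
l = 21/5 (l = 4 - 1/(-5) = 4 - 1*(-⅕) = 4 + ⅕ = 21/5 ≈ 4.2000)
E = -175 (E = 3 - (10 - 1*(-168)) = 3 - (10 + 168) = 3 - 1*178 = 3 - 178 = -175)
l + E = 21/5 - 175 = -854/5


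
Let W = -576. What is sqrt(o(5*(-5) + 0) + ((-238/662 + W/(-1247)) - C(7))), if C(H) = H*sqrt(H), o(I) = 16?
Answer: sqrt(2743337805875 - 1192578387343*sqrt(7))/412757 ≈ 1.5549*I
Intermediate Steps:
C(H) = H**(3/2)
sqrt(o(5*(-5) + 0) + ((-238/662 + W/(-1247)) - C(7))) = sqrt(16 + ((-238/662 - 576/(-1247)) - 7**(3/2))) = sqrt(16 + ((-238*1/662 - 576*(-1/1247)) - 7*sqrt(7))) = sqrt(16 + ((-119/331 + 576/1247) - 7*sqrt(7))) = sqrt(16 + (42263/412757 - 7*sqrt(7))) = sqrt(6646375/412757 - 7*sqrt(7))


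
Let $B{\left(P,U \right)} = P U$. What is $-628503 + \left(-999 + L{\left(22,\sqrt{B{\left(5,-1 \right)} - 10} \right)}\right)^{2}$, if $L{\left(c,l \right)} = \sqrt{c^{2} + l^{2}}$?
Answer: $369967 - 1998 \sqrt{469} \approx 3.267 \cdot 10^{5}$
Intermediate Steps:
$-628503 + \left(-999 + L{\left(22,\sqrt{B{\left(5,-1 \right)} - 10} \right)}\right)^{2} = -628503 + \left(-999 + \sqrt{22^{2} + \left(\sqrt{5 \left(-1\right) - 10}\right)^{2}}\right)^{2} = -628503 + \left(-999 + \sqrt{484 + \left(\sqrt{-5 - 10}\right)^{2}}\right)^{2} = -628503 + \left(-999 + \sqrt{484 + \left(\sqrt{-15}\right)^{2}}\right)^{2} = -628503 + \left(-999 + \sqrt{484 + \left(i \sqrt{15}\right)^{2}}\right)^{2} = -628503 + \left(-999 + \sqrt{484 - 15}\right)^{2} = -628503 + \left(-999 + \sqrt{469}\right)^{2}$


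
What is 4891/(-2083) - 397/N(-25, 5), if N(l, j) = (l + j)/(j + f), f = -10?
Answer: -846515/8332 ≈ -101.60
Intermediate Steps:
N(l, j) = (j + l)/(-10 + j) (N(l, j) = (l + j)/(j - 10) = (j + l)/(-10 + j))
4891/(-2083) - 397/N(-25, 5) = 4891/(-2083) - 397*(-10 + 5)/(5 - 25) = 4891*(-1/2083) - 397/(-20/(-5)) = -4891/2083 - 397/((-1/5*(-20))) = -4891/2083 - 397/4 = -846515/8332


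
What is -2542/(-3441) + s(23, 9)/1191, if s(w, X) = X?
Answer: 32887/44067 ≈ 0.74629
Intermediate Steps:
-2542/(-3441) + s(23, 9)/1191 = -2542/(-3441) + 9/1191 = -2542*(-1/3441) + 9*(1/1191) = 82/111 + 3/397 = 32887/44067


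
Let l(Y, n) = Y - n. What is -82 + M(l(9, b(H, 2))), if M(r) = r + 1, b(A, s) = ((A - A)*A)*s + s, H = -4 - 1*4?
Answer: -74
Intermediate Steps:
H = -8 (H = -4 - 4 = -8)
b(A, s) = s (b(A, s) = (0*A)*s + s = 0*s + s = 0 + s = s)
M(r) = 1 + r
-82 + M(l(9, b(H, 2))) = -82 + (1 + (9 - 1*2)) = -82 + (1 + (9 - 2)) = -82 + (1 + 7) = -82 + 8 = -74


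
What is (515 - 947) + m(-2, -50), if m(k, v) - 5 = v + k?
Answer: -479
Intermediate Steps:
m(k, v) = 5 + k + v (m(k, v) = 5 + (v + k) = 5 + (k + v) = 5 + k + v)
(515 - 947) + m(-2, -50) = (515 - 947) + (5 - 2 - 50) = -432 - 47 = -479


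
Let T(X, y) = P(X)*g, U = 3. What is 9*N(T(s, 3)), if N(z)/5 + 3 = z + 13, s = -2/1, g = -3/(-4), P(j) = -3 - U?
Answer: 495/2 ≈ 247.50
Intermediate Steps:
P(j) = -6 (P(j) = -3 - 1*3 = -3 - 3 = -6)
g = ¾ (g = -3*(-¼) = ¾ ≈ 0.75000)
s = -2 (s = -2*1 = -2)
T(X, y) = -9/2 (T(X, y) = -6*¾ = -9/2)
N(z) = 50 + 5*z (N(z) = -15 + 5*(z + 13) = -15 + 5*(13 + z) = -15 + (65 + 5*z) = 50 + 5*z)
9*N(T(s, 3)) = 9*(50 + 5*(-9/2)) = 9*(50 - 45/2) = 9*(55/2) = 495/2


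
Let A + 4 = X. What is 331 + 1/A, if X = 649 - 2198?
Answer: 514042/1553 ≈ 331.00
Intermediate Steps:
X = -1549
A = -1553 (A = -4 - 1549 = -1553)
331 + 1/A = 331 + 1/(-1553) = 331 - 1/1553 = 514042/1553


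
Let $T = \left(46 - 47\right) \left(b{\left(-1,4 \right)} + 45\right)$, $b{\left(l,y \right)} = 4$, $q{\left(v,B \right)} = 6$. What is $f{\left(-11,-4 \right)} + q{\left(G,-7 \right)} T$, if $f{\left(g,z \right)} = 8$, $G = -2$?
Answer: $-286$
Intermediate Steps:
$T = -49$ ($T = \left(46 - 47\right) \left(4 + 45\right) = \left(-1\right) 49 = -49$)
$f{\left(-11,-4 \right)} + q{\left(G,-7 \right)} T = 8 + 6 \left(-49\right) = 8 - 294 = -286$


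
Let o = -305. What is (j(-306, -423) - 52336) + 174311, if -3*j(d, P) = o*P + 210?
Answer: 78900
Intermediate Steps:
j(d, P) = -70 + 305*P/3 (j(d, P) = -(-305*P + 210)/3 = -(210 - 305*P)/3 = -70 + 305*P/3)
(j(-306, -423) - 52336) + 174311 = ((-70 + (305/3)*(-423)) - 52336) + 174311 = ((-70 - 43005) - 52336) + 174311 = (-43075 - 52336) + 174311 = -95411 + 174311 = 78900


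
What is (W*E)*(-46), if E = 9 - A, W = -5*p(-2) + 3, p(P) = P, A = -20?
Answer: -17342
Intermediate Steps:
W = 13 (W = -5*(-2) + 3 = 10 + 3 = 13)
E = 29 (E = 9 - 1*(-20) = 9 + 20 = 29)
(W*E)*(-46) = (13*29)*(-46) = 377*(-46) = -17342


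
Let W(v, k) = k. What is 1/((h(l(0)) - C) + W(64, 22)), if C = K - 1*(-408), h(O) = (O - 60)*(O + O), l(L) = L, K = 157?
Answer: -1/543 ≈ -0.0018416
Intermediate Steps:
h(O) = 2*O*(-60 + O) (h(O) = (-60 + O)*(2*O) = 2*O*(-60 + O))
C = 565 (C = 157 - 1*(-408) = 157 + 408 = 565)
1/((h(l(0)) - C) + W(64, 22)) = 1/((2*0*(-60 + 0) - 1*565) + 22) = 1/((2*0*(-60) - 565) + 22) = 1/((0 - 565) + 22) = 1/(-565 + 22) = 1/(-543) = -1/543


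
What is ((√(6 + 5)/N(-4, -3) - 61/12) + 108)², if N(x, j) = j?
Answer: 169489/16 - 1235*√11/18 ≈ 10366.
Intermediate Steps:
((√(6 + 5)/N(-4, -3) - 61/12) + 108)² = ((√(6 + 5)/(-3) - 61/12) + 108)² = ((√11*(-⅓) - 61*1/12) + 108)² = ((-√11/3 - 61/12) + 108)² = ((-61/12 - √11/3) + 108)² = (1235/12 - √11/3)²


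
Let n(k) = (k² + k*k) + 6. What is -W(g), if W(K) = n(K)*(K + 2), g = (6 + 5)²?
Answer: -3602424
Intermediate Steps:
n(k) = 6 + 2*k² (n(k) = (k² + k²) + 6 = 2*k² + 6 = 6 + 2*k²)
g = 121 (g = 11² = 121)
W(K) = (2 + K)*(6 + 2*K²) (W(K) = (6 + 2*K²)*(K + 2) = (6 + 2*K²)*(2 + K) = (2 + K)*(6 + 2*K²))
-W(g) = -2*(2 + 121)*(3 + 121²) = -2*123*(3 + 14641) = -2*123*14644 = -1*3602424 = -3602424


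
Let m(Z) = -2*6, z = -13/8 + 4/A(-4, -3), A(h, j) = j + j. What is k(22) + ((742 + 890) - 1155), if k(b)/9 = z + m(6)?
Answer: 2787/8 ≈ 348.38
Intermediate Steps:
A(h, j) = 2*j
z = -55/24 (z = -13/8 + 4/((2*(-3))) = -13*⅛ + 4/(-6) = -13/8 + 4*(-⅙) = -13/8 - ⅔ = -55/24 ≈ -2.2917)
m(Z) = -12
k(b) = -1029/8 (k(b) = 9*(-55/24 - 12) = 9*(-343/24) = -1029/8)
k(22) + ((742 + 890) - 1155) = -1029/8 + ((742 + 890) - 1155) = -1029/8 + (1632 - 1155) = -1029/8 + 477 = 2787/8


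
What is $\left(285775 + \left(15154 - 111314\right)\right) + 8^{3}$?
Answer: $190127$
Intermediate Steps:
$\left(285775 + \left(15154 - 111314\right)\right) + 8^{3} = \left(285775 - 96160\right) + 512 = 189615 + 512 = 190127$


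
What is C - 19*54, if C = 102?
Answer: -924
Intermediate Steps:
C - 19*54 = 102 - 19*54 = 102 - 1026 = -924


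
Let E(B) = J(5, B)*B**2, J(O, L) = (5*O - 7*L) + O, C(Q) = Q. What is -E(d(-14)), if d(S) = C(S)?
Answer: -25088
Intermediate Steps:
d(S) = S
J(O, L) = -7*L + 6*O (J(O, L) = (-7*L + 5*O) + O = -7*L + 6*O)
E(B) = B**2*(30 - 7*B) (E(B) = (-7*B + 6*5)*B**2 = (-7*B + 30)*B**2 = (30 - 7*B)*B**2 = B**2*(30 - 7*B))
-E(d(-14)) = -(-14)**2*(30 - 7*(-14)) = -196*(30 + 98) = -196*128 = -1*25088 = -25088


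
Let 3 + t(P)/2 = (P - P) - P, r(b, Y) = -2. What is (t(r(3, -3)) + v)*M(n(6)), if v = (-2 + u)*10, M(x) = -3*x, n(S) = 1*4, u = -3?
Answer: 624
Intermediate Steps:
n(S) = 4
t(P) = -6 - 2*P (t(P) = -6 + 2*((P - P) - P) = -6 + 2*(0 - P) = -6 + 2*(-P) = -6 - 2*P)
v = -50 (v = (-2 - 3)*10 = -5*10 = -50)
(t(r(3, -3)) + v)*M(n(6)) = ((-6 - 2*(-2)) - 50)*(-3*4) = ((-6 + 4) - 50)*(-12) = (-2 - 50)*(-12) = -52*(-12) = 624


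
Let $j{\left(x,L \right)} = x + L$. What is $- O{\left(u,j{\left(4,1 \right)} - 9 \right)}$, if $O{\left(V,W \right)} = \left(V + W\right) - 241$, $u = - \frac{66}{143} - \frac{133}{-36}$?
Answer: $\frac{113147}{468} \approx 241.77$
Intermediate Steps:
$j{\left(x,L \right)} = L + x$
$u = \frac{1513}{468}$ ($u = \left(-66\right) \frac{1}{143} - - \frac{133}{36} = - \frac{6}{13} + \frac{133}{36} = \frac{1513}{468} \approx 3.2329$)
$O{\left(V,W \right)} = -241 + V + W$
$- O{\left(u,j{\left(4,1 \right)} - 9 \right)} = - (-241 + \frac{1513}{468} + \left(\left(1 + 4\right) - 9\right)) = - (-241 + \frac{1513}{468} + \left(5 - 9\right)) = - (-241 + \frac{1513}{468} - 4) = \left(-1\right) \left(- \frac{113147}{468}\right) = \frac{113147}{468}$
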